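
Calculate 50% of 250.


Convert percentage to decimal:
50% = 0.5
Multiply:
250 x 0.5 = 125

125


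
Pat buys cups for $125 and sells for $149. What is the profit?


Selling price = $149
Cost price = $125
Profit = selling price - cost price:
Profit = $149 - $125 = $24

$24


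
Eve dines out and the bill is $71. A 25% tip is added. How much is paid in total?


Calculate the tip:
25% of $71 = $17.75
Add tip to meal cost:
$71 + $17.75 = $88.75

$88.75


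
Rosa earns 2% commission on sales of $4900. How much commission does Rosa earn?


Convert rate to decimal:
2% = 0.02
Multiply by sales:
$4900 x 0.02 = $98

$98


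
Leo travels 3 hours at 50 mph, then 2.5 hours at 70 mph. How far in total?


Leg 1 distance:
50 x 3 = 150 miles
Leg 2 distance:
70 x 2.5 = 175 miles
Total distance:
150 + 175 = 325 miles

325 miles


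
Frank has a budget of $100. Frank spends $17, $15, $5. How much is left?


Add up expenses:
$17 + $15 + $5 = $37
Subtract from budget:
$100 - $37 = $63

$63


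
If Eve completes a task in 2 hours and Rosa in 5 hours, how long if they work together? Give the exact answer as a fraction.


Eve's rate: 1/2 of the job per hour
Rosa's rate: 1/5 of the job per hour
Combined rate: 1/2 + 1/5 = 7/10 per hour
Time = 1 / (7/10) = 10/7 hours (≈ 1.43 hours)

10/7 hours


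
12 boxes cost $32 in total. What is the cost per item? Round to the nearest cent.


Total cost: $32
Number of items: 12
Unit price: $32 / 12 = $2.6666... ≈ $2.67

$2.67


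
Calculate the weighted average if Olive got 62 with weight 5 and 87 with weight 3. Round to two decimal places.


Weighted sum:
5 x 62 + 3 x 87 = 571
Total weight:
5 + 3 = 8
Weighted average:
571 / 8 = 71.375 ≈ 71.38

71.38


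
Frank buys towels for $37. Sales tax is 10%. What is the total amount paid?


Calculate the tax:
10% of $37 = $3.70
Add tax to price:
$37 + $3.70 = $40.70

$40.70


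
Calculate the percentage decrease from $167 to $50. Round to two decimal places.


Find the absolute change:
|50 - 167| = 117
Divide by original and multiply by 100:
117 / 167 x 100 = 70.0598...% ≈ 70.06%

70.06%


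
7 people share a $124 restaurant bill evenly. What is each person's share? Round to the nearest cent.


Total bill: $124
Number of people: 7
Each pays: $124 / 7 = $17.7142... ≈ $17.71

$17.71


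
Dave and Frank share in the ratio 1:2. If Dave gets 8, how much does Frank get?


Find the multiplier:
8 / 1 = 8
Apply to Frank's share:
2 x 8 = 16

16


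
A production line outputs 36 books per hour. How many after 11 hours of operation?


Production rate: 36 books per hour
Time: 11 hours
Total: 36 x 11 = 396 books

396 books


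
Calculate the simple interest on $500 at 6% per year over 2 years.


Use the formula I = P x R x T / 100
P x R x T = 500 x 6 x 2 = 6000
I = 6000 / 100 = $60

$60


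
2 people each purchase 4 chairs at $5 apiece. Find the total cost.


Cost per person:
4 x $5 = $20
Group total:
2 x $20 = $40

$40


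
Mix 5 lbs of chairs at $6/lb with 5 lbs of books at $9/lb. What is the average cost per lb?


Cost of chairs:
5 x $6 = $30
Cost of books:
5 x $9 = $45
Total cost: $30 + $45 = $75
Total weight: 10 lbs
Average: $75 / 10 = $7.50/lb

$7.50/lb


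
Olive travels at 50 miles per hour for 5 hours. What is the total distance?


Use the formula: distance = speed x time
Speed = 50 mph, Time = 5 hours
50 x 5 = 250 miles

250 miles


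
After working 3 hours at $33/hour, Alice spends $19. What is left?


Calculate earnings:
3 x $33 = $99
Subtract spending:
$99 - $19 = $80

$80


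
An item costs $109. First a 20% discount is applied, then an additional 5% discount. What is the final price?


First discount:
20% of $109 = $21.80
Price after first discount:
$109 - $21.80 = $87.20
Second discount:
5% of $87.20 = $4.36
Final price:
$87.20 - $4.36 = $82.84

$82.84


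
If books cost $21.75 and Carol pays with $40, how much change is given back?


Start with the amount paid:
$40
Subtract the price:
$40 - $21.75 = $18.25

$18.25


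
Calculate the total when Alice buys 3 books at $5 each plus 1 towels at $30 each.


Cost of books:
3 x $5 = $15
Cost of towels:
1 x $30 = $30
Add both:
$15 + $30 = $45

$45


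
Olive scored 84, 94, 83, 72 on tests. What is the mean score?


Add the scores:
84 + 94 + 83 + 72 = 333
Divide by the number of tests:
333 / 4 = 83.25

83.25


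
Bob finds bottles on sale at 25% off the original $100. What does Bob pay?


Calculate the discount amount:
25% of $100 = $25
Subtract from original:
$100 - $25 = $75

$75


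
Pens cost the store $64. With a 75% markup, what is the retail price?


Calculate the markup amount:
75% of $64 = $48
Add to cost:
$64 + $48 = $112

$112


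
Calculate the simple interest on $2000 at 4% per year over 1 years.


Use the formula I = P x R x T / 100
P x R x T = 2000 x 4 x 1 = 8000
I = 8000 / 100 = $80

$80


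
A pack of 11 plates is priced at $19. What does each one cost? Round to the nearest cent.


Total cost: $19
Number of items: 11
Unit price: $19 / 11 = $1.7272... ≈ $1.73

$1.73


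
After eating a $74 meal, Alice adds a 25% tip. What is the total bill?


Calculate the tip:
25% of $74 = $18.50
Add tip to meal cost:
$74 + $18.50 = $92.50

$92.50


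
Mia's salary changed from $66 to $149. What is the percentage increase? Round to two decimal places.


Find the absolute change:
|149 - 66| = 83
Divide by original and multiply by 100:
83 / 66 x 100 = 125.7575...% ≈ 125.76%

125.76%


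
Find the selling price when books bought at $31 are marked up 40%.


Calculate the markup amount:
40% of $31 = $12.40
Add to cost:
$31 + $12.40 = $43.40

$43.40


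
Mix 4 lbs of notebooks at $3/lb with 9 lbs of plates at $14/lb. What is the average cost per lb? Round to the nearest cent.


Cost of notebooks:
4 x $3 = $12
Cost of plates:
9 x $14 = $126
Total cost: $12 + $126 = $138
Total weight: 13 lbs
Average: $138 / 13 = $10.6153... ≈ $10.62/lb

$10.62/lb


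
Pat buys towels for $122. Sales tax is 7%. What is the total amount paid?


Calculate the tax:
7% of $122 = $8.54
Add tax to price:
$122 + $8.54 = $130.54

$130.54


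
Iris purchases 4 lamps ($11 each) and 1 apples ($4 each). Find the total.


Cost of lamps:
4 x $11 = $44
Cost of apples:
1 x $4 = $4
Add both:
$44 + $4 = $48

$48


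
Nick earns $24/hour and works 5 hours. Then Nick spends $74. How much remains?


Calculate earnings:
5 x $24 = $120
Subtract spending:
$120 - $74 = $46

$46


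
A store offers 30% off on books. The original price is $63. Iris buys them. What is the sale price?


Calculate the discount amount:
30% of $63 = $18.90
Subtract from original:
$63 - $18.90 = $44.10

$44.10


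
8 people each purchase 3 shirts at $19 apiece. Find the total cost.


Cost per person:
3 x $19 = $57
Group total:
8 x $57 = $456

$456


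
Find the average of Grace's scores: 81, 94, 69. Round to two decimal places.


Add the scores:
81 + 94 + 69 = 244
Divide by the number of tests:
244 / 3 = 81.3333... ≈ 81.33

81.33


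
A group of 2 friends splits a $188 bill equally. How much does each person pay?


Total bill: $188
Number of people: 2
Each pays: $188 / 2 = $94

$94


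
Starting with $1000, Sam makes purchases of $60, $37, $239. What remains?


Add up expenses:
$60 + $37 + $239 = $336
Subtract from budget:
$1000 - $336 = $664

$664


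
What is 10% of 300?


Convert percentage to decimal:
10% = 0.1
Multiply:
300 x 0.1 = 30

30


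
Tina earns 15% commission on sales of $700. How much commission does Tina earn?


Convert rate to decimal:
15% = 0.15
Multiply by sales:
$700 x 0.15 = $105

$105


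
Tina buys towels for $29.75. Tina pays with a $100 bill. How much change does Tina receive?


Start with the amount paid:
$100
Subtract the price:
$100 - $29.75 = $70.25

$70.25


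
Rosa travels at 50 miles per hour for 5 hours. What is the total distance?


Use the formula: distance = speed x time
Speed = 50 mph, Time = 5 hours
50 x 5 = 250 miles

250 miles


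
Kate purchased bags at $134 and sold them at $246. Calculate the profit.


Selling price = $246
Cost price = $134
Profit = selling price - cost price:
Profit = $246 - $134 = $112

$112


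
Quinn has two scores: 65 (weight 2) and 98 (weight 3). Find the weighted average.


Weighted sum:
2 x 65 + 3 x 98 = 424
Total weight:
2 + 3 = 5
Weighted average:
424 / 5 = 84.8

84.8


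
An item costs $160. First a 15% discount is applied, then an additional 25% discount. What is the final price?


First discount:
15% of $160 = $24
Price after first discount:
$160 - $24 = $136
Second discount:
25% of $136 = $34
Final price:
$136 - $34 = $102

$102


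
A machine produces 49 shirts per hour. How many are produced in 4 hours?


Production rate: 49 shirts per hour
Time: 4 hours
Total: 49 x 4 = 196 shirts

196 shirts


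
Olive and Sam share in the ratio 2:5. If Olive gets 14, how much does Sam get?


Find the multiplier:
14 / 2 = 7
Apply to Sam's share:
5 x 7 = 35

35


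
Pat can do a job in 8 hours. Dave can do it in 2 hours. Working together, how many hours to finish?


Pat's rate: 1/8 of the job per hour
Dave's rate: 1/2 of the job per hour
Combined rate: 1/8 + 1/2 = 5/8 per hour
Time = 1 / (5/8) = 8/5 = 1.6 hours

1.6 hours


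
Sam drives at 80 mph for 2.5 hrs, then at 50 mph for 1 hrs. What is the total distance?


Leg 1 distance:
80 x 2.5 = 200 miles
Leg 2 distance:
50 x 1 = 50 miles
Total distance:
200 + 50 = 250 miles

250 miles


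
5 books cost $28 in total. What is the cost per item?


Total cost: $28
Number of items: 5
Unit price: $28 / 5 = $5.60

$5.60


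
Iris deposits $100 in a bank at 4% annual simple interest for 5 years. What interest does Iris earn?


Use the formula I = P x R x T / 100
P x R x T = 100 x 4 x 5 = 2000
I = 2000 / 100 = $20

$20


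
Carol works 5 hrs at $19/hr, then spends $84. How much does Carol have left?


Calculate earnings:
5 x $19 = $95
Subtract spending:
$95 - $84 = $11

$11


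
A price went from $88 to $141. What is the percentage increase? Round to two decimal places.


Find the absolute change:
|141 - 88| = 53
Divide by original and multiply by 100:
53 / 88 x 100 = 60.2272...% ≈ 60.23%

60.23%


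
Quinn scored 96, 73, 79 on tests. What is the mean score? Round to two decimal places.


Add the scores:
96 + 73 + 79 = 248
Divide by the number of tests:
248 / 3 = 82.6666... ≈ 82.67

82.67


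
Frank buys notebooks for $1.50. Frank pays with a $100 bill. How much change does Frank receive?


Start with the amount paid:
$100
Subtract the price:
$100 - $1.50 = $98.50

$98.50


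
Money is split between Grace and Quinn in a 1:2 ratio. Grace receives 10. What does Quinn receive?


Find the multiplier:
10 / 1 = 10
Apply to Quinn's share:
2 x 10 = 20

20


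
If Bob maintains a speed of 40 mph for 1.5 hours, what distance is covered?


Use the formula: distance = speed x time
Speed = 40 mph, Time = 1.5 hours
40 x 1.5 = 60 miles

60 miles


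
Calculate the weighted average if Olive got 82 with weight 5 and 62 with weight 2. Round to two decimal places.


Weighted sum:
5 x 82 + 2 x 62 = 534
Total weight:
5 + 2 = 7
Weighted average:
534 / 7 = 76.2857... ≈ 76.29

76.29


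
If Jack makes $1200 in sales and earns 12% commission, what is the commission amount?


Convert rate to decimal:
12% = 0.12
Multiply by sales:
$1200 x 0.12 = $144

$144


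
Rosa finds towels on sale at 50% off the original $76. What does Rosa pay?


Calculate the discount amount:
50% of $76 = $38
Subtract from original:
$76 - $38 = $38

$38


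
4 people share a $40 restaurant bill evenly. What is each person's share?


Total bill: $40
Number of people: 4
Each pays: $40 / 4 = $10

$10


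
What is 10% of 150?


Convert percentage to decimal:
10% = 0.1
Multiply:
150 x 0.1 = 15

15


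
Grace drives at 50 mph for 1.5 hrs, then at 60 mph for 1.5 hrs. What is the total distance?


Leg 1 distance:
50 x 1.5 = 75 miles
Leg 2 distance:
60 x 1.5 = 90 miles
Total distance:
75 + 90 = 165 miles

165 miles


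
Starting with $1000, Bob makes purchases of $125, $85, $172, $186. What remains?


Add up expenses:
$125 + $85 + $172 + $186 = $568
Subtract from budget:
$1000 - $568 = $432

$432


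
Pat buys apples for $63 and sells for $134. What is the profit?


Selling price = $134
Cost price = $63
Profit = selling price - cost price:
Profit = $134 - $63 = $71

$71


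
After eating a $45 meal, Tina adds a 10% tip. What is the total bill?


Calculate the tip:
10% of $45 = $4.50
Add tip to meal cost:
$45 + $4.50 = $49.50

$49.50


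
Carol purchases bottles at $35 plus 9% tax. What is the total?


Calculate the tax:
9% of $35 = $3.15
Add tax to price:
$35 + $3.15 = $38.15

$38.15


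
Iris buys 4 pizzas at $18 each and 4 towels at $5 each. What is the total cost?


Cost of pizzas:
4 x $18 = $72
Cost of towels:
4 x $5 = $20
Add both:
$72 + $20 = $92

$92


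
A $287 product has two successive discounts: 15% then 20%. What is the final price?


First discount:
15% of $287 = $43.05
Price after first discount:
$287 - $43.05 = $243.95
Second discount:
20% of $243.95 = $48.79
Final price:
$243.95 - $48.79 = $195.16

$195.16


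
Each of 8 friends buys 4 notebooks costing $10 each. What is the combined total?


Cost per person:
4 x $10 = $40
Group total:
8 x $40 = $320

$320


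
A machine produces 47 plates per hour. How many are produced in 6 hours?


Production rate: 47 plates per hour
Time: 6 hours
Total: 47 x 6 = 282 plates

282 plates


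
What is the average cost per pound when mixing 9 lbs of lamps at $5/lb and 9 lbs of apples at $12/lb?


Cost of lamps:
9 x $5 = $45
Cost of apples:
9 x $12 = $108
Total cost: $45 + $108 = $153
Total weight: 18 lbs
Average: $153 / 18 = $8.50/lb

$8.50/lb


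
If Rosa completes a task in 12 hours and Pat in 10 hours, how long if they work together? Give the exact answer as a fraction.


Rosa's rate: 1/12 of the job per hour
Pat's rate: 1/10 of the job per hour
Combined rate: 1/12 + 1/10 = 11/60 per hour
Time = 1 / (11/60) = 60/11 hours (≈ 5.45 hours)

60/11 hours


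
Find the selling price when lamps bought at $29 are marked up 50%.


Calculate the markup amount:
50% of $29 = $14.50
Add to cost:
$29 + $14.50 = $43.50

$43.50


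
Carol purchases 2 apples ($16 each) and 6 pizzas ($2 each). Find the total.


Cost of apples:
2 x $16 = $32
Cost of pizzas:
6 x $2 = $12
Add both:
$32 + $12 = $44

$44


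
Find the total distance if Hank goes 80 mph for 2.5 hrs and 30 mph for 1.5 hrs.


Leg 1 distance:
80 x 2.5 = 200 miles
Leg 2 distance:
30 x 1.5 = 45 miles
Total distance:
200 + 45 = 245 miles

245 miles


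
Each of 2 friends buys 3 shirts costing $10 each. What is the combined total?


Cost per person:
3 x $10 = $30
Group total:
2 x $30 = $60

$60


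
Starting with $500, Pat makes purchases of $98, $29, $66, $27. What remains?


Add up expenses:
$98 + $29 + $66 + $27 = $220
Subtract from budget:
$500 - $220 = $280

$280


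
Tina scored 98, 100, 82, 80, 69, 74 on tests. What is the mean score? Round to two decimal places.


Add the scores:
98 + 100 + 82 + 80 + 69 + 74 = 503
Divide by the number of tests:
503 / 6 = 83.8333... ≈ 83.83

83.83


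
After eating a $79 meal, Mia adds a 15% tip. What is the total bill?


Calculate the tip:
15% of $79 = $11.85
Add tip to meal cost:
$79 + $11.85 = $90.85

$90.85


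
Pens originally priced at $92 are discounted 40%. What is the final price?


Calculate the discount amount:
40% of $92 = $36.80
Subtract from original:
$92 - $36.80 = $55.20

$55.20


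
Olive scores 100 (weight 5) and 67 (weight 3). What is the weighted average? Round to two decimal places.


Weighted sum:
5 x 100 + 3 x 67 = 701
Total weight:
5 + 3 = 8
Weighted average:
701 / 8 = 87.625 ≈ 87.63

87.63


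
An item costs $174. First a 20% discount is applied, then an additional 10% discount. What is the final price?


First discount:
20% of $174 = $34.80
Price after first discount:
$174 - $34.80 = $139.20
Second discount:
10% of $139.20 = $13.92
Final price:
$139.20 - $13.92 = $125.28

$125.28


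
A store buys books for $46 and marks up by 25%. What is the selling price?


Calculate the markup amount:
25% of $46 = $11.50
Add to cost:
$46 + $11.50 = $57.50

$57.50


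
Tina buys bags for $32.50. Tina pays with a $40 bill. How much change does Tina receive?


Start with the amount paid:
$40
Subtract the price:
$40 - $32.50 = $7.50

$7.50


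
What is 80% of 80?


Convert percentage to decimal:
80% = 0.8
Multiply:
80 x 0.8 = 64

64


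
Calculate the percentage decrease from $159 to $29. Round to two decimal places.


Find the absolute change:
|29 - 159| = 130
Divide by original and multiply by 100:
130 / 159 x 100 = 81.7610...% ≈ 81.76%

81.76%


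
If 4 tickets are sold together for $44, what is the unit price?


Total cost: $44
Number of items: 4
Unit price: $44 / 4 = $11

$11


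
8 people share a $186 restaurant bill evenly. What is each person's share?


Total bill: $186
Number of people: 8
Each pays: $186 / 8 = $23.25

$23.25


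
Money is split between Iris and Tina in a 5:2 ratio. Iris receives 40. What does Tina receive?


Find the multiplier:
40 / 5 = 8
Apply to Tina's share:
2 x 8 = 16

16


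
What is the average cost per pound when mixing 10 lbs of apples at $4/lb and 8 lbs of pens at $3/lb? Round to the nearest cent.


Cost of apples:
10 x $4 = $40
Cost of pens:
8 x $3 = $24
Total cost: $40 + $24 = $64
Total weight: 18 lbs
Average: $64 / 18 = $3.5555... ≈ $3.56/lb

$3.56/lb


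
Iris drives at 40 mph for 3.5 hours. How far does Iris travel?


Use the formula: distance = speed x time
Speed = 40 mph, Time = 3.5 hours
40 x 3.5 = 140 miles

140 miles


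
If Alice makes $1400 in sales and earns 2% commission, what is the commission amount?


Convert rate to decimal:
2% = 0.02
Multiply by sales:
$1400 x 0.02 = $28

$28


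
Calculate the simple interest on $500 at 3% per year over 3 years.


Use the formula I = P x R x T / 100
P x R x T = 500 x 3 x 3 = 4500
I = 4500 / 100 = $45

$45


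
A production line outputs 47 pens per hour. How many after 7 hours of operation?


Production rate: 47 pens per hour
Time: 7 hours
Total: 47 x 7 = 329 pens

329 pens


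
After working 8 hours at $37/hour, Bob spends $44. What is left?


Calculate earnings:
8 x $37 = $296
Subtract spending:
$296 - $44 = $252

$252


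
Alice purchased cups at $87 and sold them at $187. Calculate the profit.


Selling price = $187
Cost price = $87
Profit = selling price - cost price:
Profit = $187 - $87 = $100

$100


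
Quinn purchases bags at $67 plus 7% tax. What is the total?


Calculate the tax:
7% of $67 = $4.69
Add tax to price:
$67 + $4.69 = $71.69

$71.69


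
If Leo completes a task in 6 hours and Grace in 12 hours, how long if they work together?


Leo's rate: 1/6 of the job per hour
Grace's rate: 1/12 of the job per hour
Combined rate: 1/6 + 1/12 = 1/4 per hour
Time = 1 / (1/4) = 4 hours

4 hours


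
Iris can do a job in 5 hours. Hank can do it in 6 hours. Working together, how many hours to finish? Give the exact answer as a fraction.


Iris's rate: 1/5 of the job per hour
Hank's rate: 1/6 of the job per hour
Combined rate: 1/5 + 1/6 = 11/30 per hour
Time = 1 / (11/30) = 30/11 hours (≈ 2.73 hours)

30/11 hours


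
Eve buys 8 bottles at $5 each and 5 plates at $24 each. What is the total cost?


Cost of bottles:
8 x $5 = $40
Cost of plates:
5 x $24 = $120
Add both:
$40 + $120 = $160

$160


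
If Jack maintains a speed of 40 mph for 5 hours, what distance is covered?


Use the formula: distance = speed x time
Speed = 40 mph, Time = 5 hours
40 x 5 = 200 miles

200 miles


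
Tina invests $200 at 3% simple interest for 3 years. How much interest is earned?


Use the formula I = P x R x T / 100
P x R x T = 200 x 3 x 3 = 1800
I = 1800 / 100 = $18

$18


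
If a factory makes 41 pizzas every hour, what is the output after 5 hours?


Production rate: 41 pizzas per hour
Time: 5 hours
Total: 41 x 5 = 205 pizzas

205 pizzas


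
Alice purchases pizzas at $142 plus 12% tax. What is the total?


Calculate the tax:
12% of $142 = $17.04
Add tax to price:
$142 + $17.04 = $159.04

$159.04


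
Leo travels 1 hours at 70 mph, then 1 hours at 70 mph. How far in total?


Leg 1 distance:
70 x 1 = 70 miles
Leg 2 distance:
70 x 1 = 70 miles
Total distance:
70 + 70 = 140 miles

140 miles


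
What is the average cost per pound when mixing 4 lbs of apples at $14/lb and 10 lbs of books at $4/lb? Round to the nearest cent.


Cost of apples:
4 x $14 = $56
Cost of books:
10 x $4 = $40
Total cost: $56 + $40 = $96
Total weight: 14 lbs
Average: $96 / 14 = $6.8571... ≈ $6.86/lb

$6.86/lb


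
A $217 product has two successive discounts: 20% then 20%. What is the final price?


First discount:
20% of $217 = $43.40
Price after first discount:
$217 - $43.40 = $173.60
Second discount:
20% of $173.60 = $34.72
Final price:
$173.60 - $34.72 = $138.88

$138.88


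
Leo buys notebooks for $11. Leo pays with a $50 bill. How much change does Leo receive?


Start with the amount paid:
$50
Subtract the price:
$50 - $11 = $39

$39


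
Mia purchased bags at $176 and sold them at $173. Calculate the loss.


Selling price = $173
Cost price = $176
Loss = cost price - selling price:
Loss = $176 - $173 = $3

$3


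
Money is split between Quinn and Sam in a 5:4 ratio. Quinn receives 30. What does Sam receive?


Find the multiplier:
30 / 5 = 6
Apply to Sam's share:
4 x 6 = 24

24


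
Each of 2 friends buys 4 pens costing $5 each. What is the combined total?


Cost per person:
4 x $5 = $20
Group total:
2 x $20 = $40

$40


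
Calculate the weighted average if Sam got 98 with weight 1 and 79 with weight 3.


Weighted sum:
1 x 98 + 3 x 79 = 335
Total weight:
1 + 3 = 4
Weighted average:
335 / 4 = 83.75

83.75


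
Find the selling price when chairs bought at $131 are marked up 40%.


Calculate the markup amount:
40% of $131 = $52.40
Add to cost:
$131 + $52.40 = $183.40

$183.40


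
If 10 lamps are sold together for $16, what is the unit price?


Total cost: $16
Number of items: 10
Unit price: $16 / 10 = $1.60

$1.60


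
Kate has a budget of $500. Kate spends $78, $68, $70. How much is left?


Add up expenses:
$78 + $68 + $70 = $216
Subtract from budget:
$500 - $216 = $284

$284


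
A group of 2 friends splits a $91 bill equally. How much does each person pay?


Total bill: $91
Number of people: 2
Each pays: $91 / 2 = $45.50

$45.50


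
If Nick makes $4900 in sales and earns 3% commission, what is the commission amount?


Convert rate to decimal:
3% = 0.03
Multiply by sales:
$4900 x 0.03 = $147

$147


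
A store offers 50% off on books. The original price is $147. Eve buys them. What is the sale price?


Calculate the discount amount:
50% of $147 = $73.50
Subtract from original:
$147 - $73.50 = $73.50

$73.50


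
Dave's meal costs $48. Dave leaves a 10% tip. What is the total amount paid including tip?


Calculate the tip:
10% of $48 = $4.80
Add tip to meal cost:
$48 + $4.80 = $52.80

$52.80


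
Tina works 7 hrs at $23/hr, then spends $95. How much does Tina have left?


Calculate earnings:
7 x $23 = $161
Subtract spending:
$161 - $95 = $66

$66


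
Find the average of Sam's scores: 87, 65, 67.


Add the scores:
87 + 65 + 67 = 219
Divide by the number of tests:
219 / 3 = 73

73


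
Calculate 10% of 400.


Convert percentage to decimal:
10% = 0.1
Multiply:
400 x 0.1 = 40

40


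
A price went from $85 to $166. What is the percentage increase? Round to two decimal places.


Find the absolute change:
|166 - 85| = 81
Divide by original and multiply by 100:
81 / 85 x 100 = 95.2941...% ≈ 95.29%

95.29%


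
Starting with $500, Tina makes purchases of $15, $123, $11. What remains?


Add up expenses:
$15 + $123 + $11 = $149
Subtract from budget:
$500 - $149 = $351

$351


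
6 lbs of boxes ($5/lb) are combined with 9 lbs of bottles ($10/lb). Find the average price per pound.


Cost of boxes:
6 x $5 = $30
Cost of bottles:
9 x $10 = $90
Total cost: $30 + $90 = $120
Total weight: 15 lbs
Average: $120 / 15 = $8/lb

$8/lb


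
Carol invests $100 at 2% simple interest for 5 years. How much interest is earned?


Use the formula I = P x R x T / 100
P x R x T = 100 x 2 x 5 = 1000
I = 1000 / 100 = $10

$10


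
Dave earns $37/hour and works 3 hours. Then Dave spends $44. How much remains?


Calculate earnings:
3 x $37 = $111
Subtract spending:
$111 - $44 = $67

$67


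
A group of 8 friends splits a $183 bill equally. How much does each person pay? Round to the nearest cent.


Total bill: $183
Number of people: 8
Each pays: $183 / 8 = $22.875 ≈ $22.88

$22.88


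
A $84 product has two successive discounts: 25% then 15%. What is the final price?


First discount:
25% of $84 = $21
Price after first discount:
$84 - $21 = $63
Second discount:
15% of $63 = $9.45
Final price:
$63 - $9.45 = $53.55

$53.55


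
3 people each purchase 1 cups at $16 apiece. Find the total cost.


Cost per person:
1 x $16 = $16
Group total:
3 x $16 = $48

$48


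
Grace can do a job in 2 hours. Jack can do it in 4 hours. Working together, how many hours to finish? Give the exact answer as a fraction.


Grace's rate: 1/2 of the job per hour
Jack's rate: 1/4 of the job per hour
Combined rate: 1/2 + 1/4 = 3/4 per hour
Time = 1 / (3/4) = 4/3 hours (≈ 1.33 hours)

4/3 hours


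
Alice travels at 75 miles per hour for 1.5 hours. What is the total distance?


Use the formula: distance = speed x time
Speed = 75 mph, Time = 1.5 hours
75 x 1.5 = 112.5 miles

112.5 miles


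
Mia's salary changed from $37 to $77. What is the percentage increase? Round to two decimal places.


Find the absolute change:
|77 - 37| = 40
Divide by original and multiply by 100:
40 / 37 x 100 = 108.1081...% ≈ 108.11%

108.11%


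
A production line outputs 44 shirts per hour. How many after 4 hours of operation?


Production rate: 44 shirts per hour
Time: 4 hours
Total: 44 x 4 = 176 shirts

176 shirts


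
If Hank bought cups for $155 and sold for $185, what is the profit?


Selling price = $185
Cost price = $155
Profit = selling price - cost price:
Profit = $185 - $155 = $30

$30


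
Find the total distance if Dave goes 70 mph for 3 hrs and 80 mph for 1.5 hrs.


Leg 1 distance:
70 x 3 = 210 miles
Leg 2 distance:
80 x 1.5 = 120 miles
Total distance:
210 + 120 = 330 miles

330 miles


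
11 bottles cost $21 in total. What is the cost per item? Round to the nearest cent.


Total cost: $21
Number of items: 11
Unit price: $21 / 11 = $1.9090... ≈ $1.91

$1.91


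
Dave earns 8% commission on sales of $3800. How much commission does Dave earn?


Convert rate to decimal:
8% = 0.08
Multiply by sales:
$3800 x 0.08 = $304

$304


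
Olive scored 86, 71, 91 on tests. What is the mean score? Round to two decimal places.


Add the scores:
86 + 71 + 91 = 248
Divide by the number of tests:
248 / 3 = 82.6666... ≈ 82.67

82.67


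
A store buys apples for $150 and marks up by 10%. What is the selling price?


Calculate the markup amount:
10% of $150 = $15
Add to cost:
$150 + $15 = $165

$165


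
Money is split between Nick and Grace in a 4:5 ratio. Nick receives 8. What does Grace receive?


Find the multiplier:
8 / 4 = 2
Apply to Grace's share:
5 x 2 = 10

10


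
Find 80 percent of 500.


Convert percentage to decimal:
80% = 0.8
Multiply:
500 x 0.8 = 400

400


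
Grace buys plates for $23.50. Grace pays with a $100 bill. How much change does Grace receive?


Start with the amount paid:
$100
Subtract the price:
$100 - $23.50 = $76.50

$76.50


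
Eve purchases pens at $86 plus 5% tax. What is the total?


Calculate the tax:
5% of $86 = $4.30
Add tax to price:
$86 + $4.30 = $90.30

$90.30


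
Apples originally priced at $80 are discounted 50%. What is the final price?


Calculate the discount amount:
50% of $80 = $40
Subtract from original:
$80 - $40 = $40

$40


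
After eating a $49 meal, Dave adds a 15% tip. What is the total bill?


Calculate the tip:
15% of $49 = $7.35
Add tip to meal cost:
$49 + $7.35 = $56.35

$56.35


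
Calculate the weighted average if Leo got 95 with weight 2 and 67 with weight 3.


Weighted sum:
2 x 95 + 3 x 67 = 391
Total weight:
2 + 3 = 5
Weighted average:
391 / 5 = 78.2

78.2


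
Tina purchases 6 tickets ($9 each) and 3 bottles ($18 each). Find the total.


Cost of tickets:
6 x $9 = $54
Cost of bottles:
3 x $18 = $54
Add both:
$54 + $54 = $108

$108


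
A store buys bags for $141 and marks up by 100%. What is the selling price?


Calculate the markup amount:
100% of $141 = $141
Add to cost:
$141 + $141 = $282

$282


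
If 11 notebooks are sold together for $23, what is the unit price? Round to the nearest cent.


Total cost: $23
Number of items: 11
Unit price: $23 / 11 = $2.0909... ≈ $2.09

$2.09


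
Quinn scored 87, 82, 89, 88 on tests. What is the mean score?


Add the scores:
87 + 82 + 89 + 88 = 346
Divide by the number of tests:
346 / 4 = 86.5

86.5


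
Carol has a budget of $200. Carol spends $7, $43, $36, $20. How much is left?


Add up expenses:
$7 + $43 + $36 + $20 = $106
Subtract from budget:
$200 - $106 = $94

$94


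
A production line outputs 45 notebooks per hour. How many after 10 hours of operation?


Production rate: 45 notebooks per hour
Time: 10 hours
Total: 45 x 10 = 450 notebooks

450 notebooks


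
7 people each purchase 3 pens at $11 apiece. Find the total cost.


Cost per person:
3 x $11 = $33
Group total:
7 x $33 = $231

$231


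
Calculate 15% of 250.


Convert percentage to decimal:
15% = 0.15
Multiply:
250 x 0.15 = 37.5

37.5


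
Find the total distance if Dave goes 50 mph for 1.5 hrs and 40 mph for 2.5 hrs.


Leg 1 distance:
50 x 1.5 = 75 miles
Leg 2 distance:
40 x 2.5 = 100 miles
Total distance:
75 + 100 = 175 miles

175 miles


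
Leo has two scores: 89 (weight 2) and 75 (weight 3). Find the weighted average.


Weighted sum:
2 x 89 + 3 x 75 = 403
Total weight:
2 + 3 = 5
Weighted average:
403 / 5 = 80.6

80.6


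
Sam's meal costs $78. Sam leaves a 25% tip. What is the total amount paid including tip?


Calculate the tip:
25% of $78 = $19.50
Add tip to meal cost:
$78 + $19.50 = $97.50

$97.50


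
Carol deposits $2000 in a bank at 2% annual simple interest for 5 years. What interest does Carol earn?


Use the formula I = P x R x T / 100
P x R x T = 2000 x 2 x 5 = 20000
I = 20000 / 100 = $200

$200


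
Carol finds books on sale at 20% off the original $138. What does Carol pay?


Calculate the discount amount:
20% of $138 = $27.60
Subtract from original:
$138 - $27.60 = $110.40

$110.40


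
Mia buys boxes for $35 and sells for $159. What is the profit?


Selling price = $159
Cost price = $35
Profit = selling price - cost price:
Profit = $159 - $35 = $124

$124


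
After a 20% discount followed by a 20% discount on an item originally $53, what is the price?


First discount:
20% of $53 = $10.60
Price after first discount:
$53 - $10.60 = $42.40
Second discount:
20% of $42.40 = $8.48
Final price:
$42.40 - $8.48 = $33.92

$33.92


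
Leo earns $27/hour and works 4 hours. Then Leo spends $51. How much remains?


Calculate earnings:
4 x $27 = $108
Subtract spending:
$108 - $51 = $57

$57


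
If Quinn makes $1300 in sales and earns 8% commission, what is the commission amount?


Convert rate to decimal:
8% = 0.08
Multiply by sales:
$1300 x 0.08 = $104

$104


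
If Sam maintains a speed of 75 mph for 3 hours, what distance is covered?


Use the formula: distance = speed x time
Speed = 75 mph, Time = 3 hours
75 x 3 = 225 miles

225 miles


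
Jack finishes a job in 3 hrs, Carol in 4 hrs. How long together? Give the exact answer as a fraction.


Jack's rate: 1/3 of the job per hour
Carol's rate: 1/4 of the job per hour
Combined rate: 1/3 + 1/4 = 7/12 per hour
Time = 1 / (7/12) = 12/7 hours (≈ 1.71 hours)

12/7 hours


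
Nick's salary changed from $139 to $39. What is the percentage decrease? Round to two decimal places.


Find the absolute change:
|39 - 139| = 100
Divide by original and multiply by 100:
100 / 139 x 100 = 71.9424...% ≈ 71.94%

71.94%


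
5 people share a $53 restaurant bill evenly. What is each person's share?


Total bill: $53
Number of people: 5
Each pays: $53 / 5 = $10.60

$10.60


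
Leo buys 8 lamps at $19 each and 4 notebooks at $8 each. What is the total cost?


Cost of lamps:
8 x $19 = $152
Cost of notebooks:
4 x $8 = $32
Add both:
$152 + $32 = $184

$184


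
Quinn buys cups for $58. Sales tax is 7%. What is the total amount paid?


Calculate the tax:
7% of $58 = $4.06
Add tax to price:
$58 + $4.06 = $62.06

$62.06


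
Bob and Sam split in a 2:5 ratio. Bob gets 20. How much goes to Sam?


Find the multiplier:
20 / 2 = 10
Apply to Sam's share:
5 x 10 = 50

50


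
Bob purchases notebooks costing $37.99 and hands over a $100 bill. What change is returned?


Start with the amount paid:
$100
Subtract the price:
$100 - $37.99 = $62.01

$62.01


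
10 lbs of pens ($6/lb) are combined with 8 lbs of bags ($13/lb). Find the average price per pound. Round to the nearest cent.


Cost of pens:
10 x $6 = $60
Cost of bags:
8 x $13 = $104
Total cost: $60 + $104 = $164
Total weight: 18 lbs
Average: $164 / 18 = $9.1111... ≈ $9.11/lb

$9.11/lb


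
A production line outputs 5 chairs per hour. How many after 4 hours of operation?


Production rate: 5 chairs per hour
Time: 4 hours
Total: 5 x 4 = 20 chairs

20 chairs


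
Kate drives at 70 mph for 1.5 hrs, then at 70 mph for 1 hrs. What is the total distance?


Leg 1 distance:
70 x 1.5 = 105 miles
Leg 2 distance:
70 x 1 = 70 miles
Total distance:
105 + 70 = 175 miles

175 miles


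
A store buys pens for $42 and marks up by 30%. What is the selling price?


Calculate the markup amount:
30% of $42 = $12.60
Add to cost:
$42 + $12.60 = $54.60

$54.60


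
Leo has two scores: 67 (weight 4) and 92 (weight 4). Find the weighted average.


Weighted sum:
4 x 67 + 4 x 92 = 636
Total weight:
4 + 4 = 8
Weighted average:
636 / 8 = 79.5

79.5


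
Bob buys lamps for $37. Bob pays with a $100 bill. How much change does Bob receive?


Start with the amount paid:
$100
Subtract the price:
$100 - $37 = $63

$63


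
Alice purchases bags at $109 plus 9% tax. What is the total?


Calculate the tax:
9% of $109 = $9.81
Add tax to price:
$109 + $9.81 = $118.81

$118.81


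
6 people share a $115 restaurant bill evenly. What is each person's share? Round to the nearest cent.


Total bill: $115
Number of people: 6
Each pays: $115 / 6 = $19.1666... ≈ $19.17

$19.17


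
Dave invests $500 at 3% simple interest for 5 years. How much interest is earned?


Use the formula I = P x R x T / 100
P x R x T = 500 x 3 x 5 = 7500
I = 7500 / 100 = $75

$75


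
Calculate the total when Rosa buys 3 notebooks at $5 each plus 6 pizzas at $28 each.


Cost of notebooks:
3 x $5 = $15
Cost of pizzas:
6 x $28 = $168
Add both:
$15 + $168 = $183

$183


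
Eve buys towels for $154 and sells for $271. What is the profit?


Selling price = $271
Cost price = $154
Profit = selling price - cost price:
Profit = $271 - $154 = $117

$117


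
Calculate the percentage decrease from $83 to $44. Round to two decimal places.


Find the absolute change:
|44 - 83| = 39
Divide by original and multiply by 100:
39 / 83 x 100 = 46.9879...% ≈ 46.99%

46.99%


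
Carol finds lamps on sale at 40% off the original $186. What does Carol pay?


Calculate the discount amount:
40% of $186 = $74.40
Subtract from original:
$186 - $74.40 = $111.60

$111.60


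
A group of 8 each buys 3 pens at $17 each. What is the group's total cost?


Cost per person:
3 x $17 = $51
Group total:
8 x $51 = $408

$408


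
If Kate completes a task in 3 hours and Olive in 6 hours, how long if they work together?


Kate's rate: 1/3 of the job per hour
Olive's rate: 1/6 of the job per hour
Combined rate: 1/3 + 1/6 = 1/2 per hour
Time = 1 / (1/2) = 2 hours

2 hours


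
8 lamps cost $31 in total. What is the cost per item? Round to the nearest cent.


Total cost: $31
Number of items: 8
Unit price: $31 / 8 = $3.875 ≈ $3.88

$3.88


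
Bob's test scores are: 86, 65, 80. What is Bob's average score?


Add the scores:
86 + 65 + 80 = 231
Divide by the number of tests:
231 / 3 = 77

77


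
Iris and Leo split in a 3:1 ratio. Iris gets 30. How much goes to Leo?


Find the multiplier:
30 / 3 = 10
Apply to Leo's share:
1 x 10 = 10

10


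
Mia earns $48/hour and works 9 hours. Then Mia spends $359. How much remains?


Calculate earnings:
9 x $48 = $432
Subtract spending:
$432 - $359 = $73

$73


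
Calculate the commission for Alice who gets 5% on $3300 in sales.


Convert rate to decimal:
5% = 0.05
Multiply by sales:
$3300 x 0.05 = $165

$165


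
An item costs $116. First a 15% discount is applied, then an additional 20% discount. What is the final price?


First discount:
15% of $116 = $17.40
Price after first discount:
$116 - $17.40 = $98.60
Second discount:
20% of $98.60 = $19.72
Final price:
$98.60 - $19.72 = $78.88

$78.88


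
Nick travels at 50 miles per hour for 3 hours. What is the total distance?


Use the formula: distance = speed x time
Speed = 50 mph, Time = 3 hours
50 x 3 = 150 miles

150 miles


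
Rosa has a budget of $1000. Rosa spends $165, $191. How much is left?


Add up expenses:
$165 + $191 = $356
Subtract from budget:
$1000 - $356 = $644

$644


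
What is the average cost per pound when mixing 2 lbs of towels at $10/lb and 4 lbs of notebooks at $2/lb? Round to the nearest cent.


Cost of towels:
2 x $10 = $20
Cost of notebooks:
4 x $2 = $8
Total cost: $20 + $8 = $28
Total weight: 6 lbs
Average: $28 / 6 = $4.6666... ≈ $4.67/lb

$4.67/lb


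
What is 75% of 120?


Convert percentage to decimal:
75% = 0.75
Multiply:
120 x 0.75 = 90

90


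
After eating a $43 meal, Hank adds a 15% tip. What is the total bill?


Calculate the tip:
15% of $43 = $6.45
Add tip to meal cost:
$43 + $6.45 = $49.45

$49.45


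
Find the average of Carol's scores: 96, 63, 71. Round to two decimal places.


Add the scores:
96 + 63 + 71 = 230
Divide by the number of tests:
230 / 3 = 76.6666... ≈ 76.67

76.67


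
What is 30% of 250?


Convert percentage to decimal:
30% = 0.3
Multiply:
250 x 0.3 = 75

75


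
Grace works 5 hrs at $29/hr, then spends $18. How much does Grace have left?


Calculate earnings:
5 x $29 = $145
Subtract spending:
$145 - $18 = $127

$127


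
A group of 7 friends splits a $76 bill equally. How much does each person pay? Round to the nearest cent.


Total bill: $76
Number of people: 7
Each pays: $76 / 7 = $10.8571... ≈ $10.86

$10.86


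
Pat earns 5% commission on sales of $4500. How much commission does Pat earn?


Convert rate to decimal:
5% = 0.05
Multiply by sales:
$4500 x 0.05 = $225

$225


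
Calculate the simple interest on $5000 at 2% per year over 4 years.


Use the formula I = P x R x T / 100
P x R x T = 5000 x 2 x 4 = 40000
I = 40000 / 100 = $400

$400
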